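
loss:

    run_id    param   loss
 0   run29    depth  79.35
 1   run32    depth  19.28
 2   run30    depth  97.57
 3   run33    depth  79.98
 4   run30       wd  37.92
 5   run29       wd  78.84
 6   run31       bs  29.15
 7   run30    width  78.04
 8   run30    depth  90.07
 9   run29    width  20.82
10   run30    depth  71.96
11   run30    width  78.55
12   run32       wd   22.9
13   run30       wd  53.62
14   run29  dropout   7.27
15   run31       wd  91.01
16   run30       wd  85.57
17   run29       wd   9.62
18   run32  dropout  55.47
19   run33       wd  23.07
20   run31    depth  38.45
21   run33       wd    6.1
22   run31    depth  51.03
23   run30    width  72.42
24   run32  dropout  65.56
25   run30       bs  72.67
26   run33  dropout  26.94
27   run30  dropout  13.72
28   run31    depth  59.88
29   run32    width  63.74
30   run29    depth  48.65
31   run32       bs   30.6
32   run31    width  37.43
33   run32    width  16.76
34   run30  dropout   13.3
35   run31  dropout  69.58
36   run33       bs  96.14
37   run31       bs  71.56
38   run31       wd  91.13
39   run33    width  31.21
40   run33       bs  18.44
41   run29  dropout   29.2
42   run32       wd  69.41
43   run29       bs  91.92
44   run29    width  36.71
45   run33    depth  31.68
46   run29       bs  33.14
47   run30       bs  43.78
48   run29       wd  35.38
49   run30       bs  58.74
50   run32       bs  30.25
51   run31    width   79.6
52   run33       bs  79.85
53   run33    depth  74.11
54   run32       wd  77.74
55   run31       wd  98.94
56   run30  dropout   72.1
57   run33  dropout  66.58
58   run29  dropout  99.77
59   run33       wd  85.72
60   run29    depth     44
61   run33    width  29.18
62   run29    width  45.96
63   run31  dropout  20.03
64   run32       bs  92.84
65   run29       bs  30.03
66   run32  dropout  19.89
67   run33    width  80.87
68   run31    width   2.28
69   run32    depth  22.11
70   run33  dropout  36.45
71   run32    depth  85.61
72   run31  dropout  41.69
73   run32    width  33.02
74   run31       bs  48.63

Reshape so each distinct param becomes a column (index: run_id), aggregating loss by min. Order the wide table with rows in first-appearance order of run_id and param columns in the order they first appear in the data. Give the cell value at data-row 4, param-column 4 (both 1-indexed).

With rows in first-appearance order of run_id, row 4 is run_id=run33. param columns in first-appearance order: depth, wd, bs, width, dropout; column 4 is width.
Long rows with run_id=run33, param=width: min(31.21, 29.18, 80.87) = 29.18.

29.18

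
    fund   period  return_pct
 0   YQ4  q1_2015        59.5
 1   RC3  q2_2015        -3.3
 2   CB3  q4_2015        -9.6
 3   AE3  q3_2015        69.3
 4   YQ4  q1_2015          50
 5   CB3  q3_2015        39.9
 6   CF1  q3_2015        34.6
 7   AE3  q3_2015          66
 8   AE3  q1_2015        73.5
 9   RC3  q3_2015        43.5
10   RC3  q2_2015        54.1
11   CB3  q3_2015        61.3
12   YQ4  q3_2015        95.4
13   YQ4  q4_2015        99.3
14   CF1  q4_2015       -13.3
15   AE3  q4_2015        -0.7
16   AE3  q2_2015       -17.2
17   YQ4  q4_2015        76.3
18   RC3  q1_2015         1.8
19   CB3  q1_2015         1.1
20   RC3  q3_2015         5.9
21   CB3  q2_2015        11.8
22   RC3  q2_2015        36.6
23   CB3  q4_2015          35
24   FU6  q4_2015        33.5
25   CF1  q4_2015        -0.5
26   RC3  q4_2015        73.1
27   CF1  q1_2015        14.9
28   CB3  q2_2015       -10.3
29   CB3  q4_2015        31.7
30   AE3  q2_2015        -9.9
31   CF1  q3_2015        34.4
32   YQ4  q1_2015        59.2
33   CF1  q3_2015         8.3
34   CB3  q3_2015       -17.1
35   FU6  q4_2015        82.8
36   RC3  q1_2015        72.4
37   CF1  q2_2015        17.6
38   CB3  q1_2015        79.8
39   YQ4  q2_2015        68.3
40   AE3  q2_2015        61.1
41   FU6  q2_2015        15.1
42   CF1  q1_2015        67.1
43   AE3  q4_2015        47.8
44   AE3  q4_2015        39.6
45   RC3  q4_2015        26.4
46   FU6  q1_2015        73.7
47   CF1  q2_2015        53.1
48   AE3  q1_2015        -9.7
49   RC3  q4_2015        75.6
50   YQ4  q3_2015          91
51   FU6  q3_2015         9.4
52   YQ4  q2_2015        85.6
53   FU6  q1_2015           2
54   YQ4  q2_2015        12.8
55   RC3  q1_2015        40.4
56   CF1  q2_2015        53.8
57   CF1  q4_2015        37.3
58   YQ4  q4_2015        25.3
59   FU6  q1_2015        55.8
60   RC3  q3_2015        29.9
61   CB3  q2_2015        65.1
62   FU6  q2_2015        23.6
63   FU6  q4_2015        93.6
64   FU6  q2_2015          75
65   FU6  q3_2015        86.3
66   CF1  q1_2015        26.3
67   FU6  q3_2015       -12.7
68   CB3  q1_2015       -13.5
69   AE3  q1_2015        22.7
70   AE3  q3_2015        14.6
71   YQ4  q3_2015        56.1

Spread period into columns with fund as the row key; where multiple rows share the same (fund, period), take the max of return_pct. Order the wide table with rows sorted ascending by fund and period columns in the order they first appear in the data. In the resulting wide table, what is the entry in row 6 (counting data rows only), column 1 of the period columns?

59.5

With rows sorted ascending by fund, row 6 is fund=YQ4. period columns in first-appearance order: q1_2015, q2_2015, q4_2015, q3_2015; column 1 is q1_2015.
Long rows with fund=YQ4, period=q1_2015: max(59.5, 50, 59.2) = 59.5.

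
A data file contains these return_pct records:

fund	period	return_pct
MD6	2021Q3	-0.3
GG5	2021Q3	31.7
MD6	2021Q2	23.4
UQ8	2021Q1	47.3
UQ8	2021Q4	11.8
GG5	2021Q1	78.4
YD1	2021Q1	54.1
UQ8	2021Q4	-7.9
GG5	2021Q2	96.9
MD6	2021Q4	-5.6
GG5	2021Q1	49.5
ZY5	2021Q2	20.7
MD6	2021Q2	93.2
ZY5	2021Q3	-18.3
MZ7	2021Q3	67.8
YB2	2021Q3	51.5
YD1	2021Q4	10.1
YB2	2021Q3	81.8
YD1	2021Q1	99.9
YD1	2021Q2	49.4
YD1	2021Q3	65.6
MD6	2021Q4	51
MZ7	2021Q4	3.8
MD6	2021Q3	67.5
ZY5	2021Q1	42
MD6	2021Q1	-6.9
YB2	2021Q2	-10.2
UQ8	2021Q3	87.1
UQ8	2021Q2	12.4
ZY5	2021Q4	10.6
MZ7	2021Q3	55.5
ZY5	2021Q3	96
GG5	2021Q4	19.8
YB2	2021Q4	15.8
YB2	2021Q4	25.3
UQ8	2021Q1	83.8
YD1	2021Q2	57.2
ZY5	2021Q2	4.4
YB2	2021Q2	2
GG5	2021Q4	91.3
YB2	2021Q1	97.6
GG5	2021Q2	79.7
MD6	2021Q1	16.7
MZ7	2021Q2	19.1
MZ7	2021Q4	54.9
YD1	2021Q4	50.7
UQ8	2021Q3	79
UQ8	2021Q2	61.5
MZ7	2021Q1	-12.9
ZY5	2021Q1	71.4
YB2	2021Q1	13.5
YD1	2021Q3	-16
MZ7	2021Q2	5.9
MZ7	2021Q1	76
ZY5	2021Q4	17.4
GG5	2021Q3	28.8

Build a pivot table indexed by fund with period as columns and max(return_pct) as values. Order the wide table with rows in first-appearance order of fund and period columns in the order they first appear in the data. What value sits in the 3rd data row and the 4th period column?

With rows in first-appearance order of fund, row 3 is fund=UQ8. period columns in first-appearance order: 2021Q3, 2021Q2, 2021Q1, 2021Q4; column 4 is 2021Q4.
Long rows with fund=UQ8, period=2021Q4: max(11.8, -7.9) = 11.8.

11.8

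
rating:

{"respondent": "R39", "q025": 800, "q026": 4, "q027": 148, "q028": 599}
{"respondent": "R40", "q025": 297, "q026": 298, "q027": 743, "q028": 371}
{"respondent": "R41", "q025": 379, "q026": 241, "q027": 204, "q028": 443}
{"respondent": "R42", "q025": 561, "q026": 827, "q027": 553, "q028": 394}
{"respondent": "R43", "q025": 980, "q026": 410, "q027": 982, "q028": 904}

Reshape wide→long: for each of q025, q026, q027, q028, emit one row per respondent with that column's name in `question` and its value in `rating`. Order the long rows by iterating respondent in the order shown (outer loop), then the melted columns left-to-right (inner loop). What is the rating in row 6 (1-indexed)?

298

20 rows total (5 × 4). Row 6: index ⌊(6-1)/4⌋ = 1 into respondent → R40; (6-1) mod 4 = 1 into the melted columns → q026.
So row 6 is (R40, q026, 298); rating = 298.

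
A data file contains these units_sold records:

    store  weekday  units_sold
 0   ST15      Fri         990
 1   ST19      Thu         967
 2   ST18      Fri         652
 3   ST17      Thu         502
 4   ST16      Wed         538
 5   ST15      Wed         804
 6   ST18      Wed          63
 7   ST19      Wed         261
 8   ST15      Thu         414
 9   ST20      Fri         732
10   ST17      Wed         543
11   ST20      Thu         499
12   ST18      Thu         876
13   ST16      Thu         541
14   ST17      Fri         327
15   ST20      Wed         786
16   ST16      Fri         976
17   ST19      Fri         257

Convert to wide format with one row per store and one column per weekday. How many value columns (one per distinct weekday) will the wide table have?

3

3 distinct weekday values: Wed, Fri, Thu.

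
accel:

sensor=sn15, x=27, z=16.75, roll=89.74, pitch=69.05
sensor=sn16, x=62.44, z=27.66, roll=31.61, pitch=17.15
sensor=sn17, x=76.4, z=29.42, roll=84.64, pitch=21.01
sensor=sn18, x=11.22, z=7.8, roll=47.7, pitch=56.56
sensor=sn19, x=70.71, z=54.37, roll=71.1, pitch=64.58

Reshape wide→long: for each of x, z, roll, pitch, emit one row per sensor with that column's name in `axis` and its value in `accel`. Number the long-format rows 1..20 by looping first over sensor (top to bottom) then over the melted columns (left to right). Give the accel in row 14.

7.8

20 rows total (5 × 4). Row 14: index ⌊(14-1)/4⌋ = 3 into sensor → sn18; (14-1) mod 4 = 1 into the melted columns → z.
So row 14 is (sn18, z, 7.8); accel = 7.8.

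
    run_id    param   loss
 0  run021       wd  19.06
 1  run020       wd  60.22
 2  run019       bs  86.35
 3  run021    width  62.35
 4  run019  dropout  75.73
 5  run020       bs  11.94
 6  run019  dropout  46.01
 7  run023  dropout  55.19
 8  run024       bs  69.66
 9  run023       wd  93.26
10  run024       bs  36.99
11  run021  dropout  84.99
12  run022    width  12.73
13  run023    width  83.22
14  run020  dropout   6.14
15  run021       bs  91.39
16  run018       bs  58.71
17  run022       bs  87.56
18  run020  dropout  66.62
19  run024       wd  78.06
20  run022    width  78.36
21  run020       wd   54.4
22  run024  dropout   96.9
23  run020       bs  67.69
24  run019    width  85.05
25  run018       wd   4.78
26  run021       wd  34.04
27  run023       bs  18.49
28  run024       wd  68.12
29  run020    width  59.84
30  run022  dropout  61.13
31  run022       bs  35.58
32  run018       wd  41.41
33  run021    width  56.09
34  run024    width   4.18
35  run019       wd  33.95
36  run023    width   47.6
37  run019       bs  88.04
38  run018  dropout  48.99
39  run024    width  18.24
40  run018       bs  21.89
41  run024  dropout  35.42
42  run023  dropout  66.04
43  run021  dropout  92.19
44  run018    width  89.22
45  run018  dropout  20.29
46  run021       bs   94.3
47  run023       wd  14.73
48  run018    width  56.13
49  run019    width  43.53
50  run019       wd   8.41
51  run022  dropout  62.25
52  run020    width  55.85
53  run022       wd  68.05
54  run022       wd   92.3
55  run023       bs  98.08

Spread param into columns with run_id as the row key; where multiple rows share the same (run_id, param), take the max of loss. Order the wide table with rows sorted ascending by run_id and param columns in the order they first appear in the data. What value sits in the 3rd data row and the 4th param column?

66.62

With rows sorted ascending by run_id, row 3 is run_id=run020. param columns in first-appearance order: wd, bs, width, dropout; column 4 is dropout.
Long rows with run_id=run020, param=dropout: max(6.14, 66.62) = 66.62.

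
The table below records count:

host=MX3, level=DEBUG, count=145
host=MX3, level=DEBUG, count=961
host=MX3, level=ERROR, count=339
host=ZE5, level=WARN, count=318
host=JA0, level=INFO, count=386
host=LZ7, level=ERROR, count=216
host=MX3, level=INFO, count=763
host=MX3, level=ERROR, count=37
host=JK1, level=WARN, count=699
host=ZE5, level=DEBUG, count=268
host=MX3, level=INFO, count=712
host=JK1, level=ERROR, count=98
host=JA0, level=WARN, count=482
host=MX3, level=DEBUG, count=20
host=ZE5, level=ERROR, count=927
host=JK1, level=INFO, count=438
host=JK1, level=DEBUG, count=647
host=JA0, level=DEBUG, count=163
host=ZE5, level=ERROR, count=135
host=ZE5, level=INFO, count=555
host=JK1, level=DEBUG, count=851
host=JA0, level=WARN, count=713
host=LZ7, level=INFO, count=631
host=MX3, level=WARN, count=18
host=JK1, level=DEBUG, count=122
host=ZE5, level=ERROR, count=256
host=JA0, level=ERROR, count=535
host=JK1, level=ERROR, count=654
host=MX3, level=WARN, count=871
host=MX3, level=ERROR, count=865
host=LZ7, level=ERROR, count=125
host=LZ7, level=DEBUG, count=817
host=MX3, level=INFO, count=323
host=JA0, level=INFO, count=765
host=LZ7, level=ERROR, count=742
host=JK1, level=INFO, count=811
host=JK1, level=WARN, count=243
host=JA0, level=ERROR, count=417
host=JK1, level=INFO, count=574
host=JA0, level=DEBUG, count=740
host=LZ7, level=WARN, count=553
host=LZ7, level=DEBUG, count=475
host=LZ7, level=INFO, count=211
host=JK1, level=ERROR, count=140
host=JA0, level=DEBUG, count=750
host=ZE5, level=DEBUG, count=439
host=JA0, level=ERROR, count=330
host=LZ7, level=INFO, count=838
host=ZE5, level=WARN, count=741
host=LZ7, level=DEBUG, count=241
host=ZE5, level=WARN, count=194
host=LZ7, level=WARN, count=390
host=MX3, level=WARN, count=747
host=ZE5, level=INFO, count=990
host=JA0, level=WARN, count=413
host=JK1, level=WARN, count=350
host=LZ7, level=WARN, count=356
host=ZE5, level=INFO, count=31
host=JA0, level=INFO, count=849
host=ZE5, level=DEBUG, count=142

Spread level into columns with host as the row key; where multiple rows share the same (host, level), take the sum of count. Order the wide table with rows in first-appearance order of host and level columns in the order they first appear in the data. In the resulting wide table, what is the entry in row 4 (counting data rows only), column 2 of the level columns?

With rows in first-appearance order of host, row 4 is host=LZ7. level columns in first-appearance order: DEBUG, ERROR, WARN, INFO; column 2 is ERROR.
Long rows with host=LZ7, level=ERROR: 216 + 125 + 742 = 1083.

1083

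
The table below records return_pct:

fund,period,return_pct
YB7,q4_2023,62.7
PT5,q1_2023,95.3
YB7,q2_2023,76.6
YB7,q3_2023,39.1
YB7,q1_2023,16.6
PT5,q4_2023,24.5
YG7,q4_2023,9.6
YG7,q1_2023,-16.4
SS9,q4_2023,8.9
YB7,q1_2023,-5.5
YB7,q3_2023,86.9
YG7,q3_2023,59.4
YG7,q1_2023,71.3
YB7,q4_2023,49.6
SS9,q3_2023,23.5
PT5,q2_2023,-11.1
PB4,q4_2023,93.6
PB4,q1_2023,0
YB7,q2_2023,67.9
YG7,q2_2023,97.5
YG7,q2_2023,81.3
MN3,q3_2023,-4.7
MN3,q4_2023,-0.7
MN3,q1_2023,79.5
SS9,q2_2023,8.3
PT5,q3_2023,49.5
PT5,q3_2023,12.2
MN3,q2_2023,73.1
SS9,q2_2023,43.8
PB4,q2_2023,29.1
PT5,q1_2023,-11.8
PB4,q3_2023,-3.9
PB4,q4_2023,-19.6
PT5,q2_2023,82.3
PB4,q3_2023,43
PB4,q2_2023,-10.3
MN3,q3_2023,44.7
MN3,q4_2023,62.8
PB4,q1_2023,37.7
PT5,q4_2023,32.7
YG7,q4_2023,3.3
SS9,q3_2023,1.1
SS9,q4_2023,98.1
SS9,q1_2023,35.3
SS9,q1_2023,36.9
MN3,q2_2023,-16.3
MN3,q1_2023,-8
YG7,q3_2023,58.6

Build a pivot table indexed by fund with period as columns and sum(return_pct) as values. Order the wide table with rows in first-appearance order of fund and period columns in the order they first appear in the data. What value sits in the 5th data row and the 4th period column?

39.1

With rows in first-appearance order of fund, row 5 is fund=PB4. period columns in first-appearance order: q4_2023, q1_2023, q2_2023, q3_2023; column 4 is q3_2023.
Long rows with fund=PB4, period=q3_2023: -3.9 + 43 = 39.1.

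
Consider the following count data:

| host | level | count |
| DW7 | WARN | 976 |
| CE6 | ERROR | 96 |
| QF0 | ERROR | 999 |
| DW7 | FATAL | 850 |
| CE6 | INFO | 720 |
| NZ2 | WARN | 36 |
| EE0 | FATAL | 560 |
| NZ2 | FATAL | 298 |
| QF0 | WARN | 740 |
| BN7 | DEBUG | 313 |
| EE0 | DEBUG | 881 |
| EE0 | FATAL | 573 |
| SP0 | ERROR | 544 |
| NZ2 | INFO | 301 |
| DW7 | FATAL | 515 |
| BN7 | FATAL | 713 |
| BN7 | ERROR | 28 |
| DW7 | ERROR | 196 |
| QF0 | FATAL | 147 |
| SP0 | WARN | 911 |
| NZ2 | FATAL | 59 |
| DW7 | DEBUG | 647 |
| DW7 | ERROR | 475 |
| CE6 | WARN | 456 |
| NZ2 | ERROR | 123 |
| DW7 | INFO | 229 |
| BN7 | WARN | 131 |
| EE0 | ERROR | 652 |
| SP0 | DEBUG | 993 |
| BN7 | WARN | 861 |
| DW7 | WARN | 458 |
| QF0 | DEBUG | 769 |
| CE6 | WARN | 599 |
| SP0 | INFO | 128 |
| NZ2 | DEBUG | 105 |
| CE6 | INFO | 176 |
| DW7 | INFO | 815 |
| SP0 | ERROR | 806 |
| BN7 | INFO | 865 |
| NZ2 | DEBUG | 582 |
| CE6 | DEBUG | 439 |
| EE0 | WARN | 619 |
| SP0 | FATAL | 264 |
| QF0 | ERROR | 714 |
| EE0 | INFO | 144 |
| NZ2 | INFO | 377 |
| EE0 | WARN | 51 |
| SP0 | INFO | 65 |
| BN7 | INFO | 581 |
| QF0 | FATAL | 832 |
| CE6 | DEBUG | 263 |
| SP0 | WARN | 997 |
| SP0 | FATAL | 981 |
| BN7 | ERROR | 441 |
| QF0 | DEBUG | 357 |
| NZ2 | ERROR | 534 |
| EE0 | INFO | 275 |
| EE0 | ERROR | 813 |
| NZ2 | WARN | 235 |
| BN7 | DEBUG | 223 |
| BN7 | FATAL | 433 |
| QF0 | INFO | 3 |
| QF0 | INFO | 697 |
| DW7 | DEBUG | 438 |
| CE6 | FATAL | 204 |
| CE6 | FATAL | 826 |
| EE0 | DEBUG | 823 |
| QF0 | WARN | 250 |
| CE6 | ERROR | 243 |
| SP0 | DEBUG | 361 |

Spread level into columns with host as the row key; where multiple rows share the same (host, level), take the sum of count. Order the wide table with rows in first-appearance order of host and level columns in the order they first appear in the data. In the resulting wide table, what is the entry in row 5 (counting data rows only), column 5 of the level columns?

With rows in first-appearance order of host, row 5 is host=EE0. level columns in first-appearance order: WARN, ERROR, FATAL, INFO, DEBUG; column 5 is DEBUG.
Long rows with host=EE0, level=DEBUG: 881 + 823 = 1704.

1704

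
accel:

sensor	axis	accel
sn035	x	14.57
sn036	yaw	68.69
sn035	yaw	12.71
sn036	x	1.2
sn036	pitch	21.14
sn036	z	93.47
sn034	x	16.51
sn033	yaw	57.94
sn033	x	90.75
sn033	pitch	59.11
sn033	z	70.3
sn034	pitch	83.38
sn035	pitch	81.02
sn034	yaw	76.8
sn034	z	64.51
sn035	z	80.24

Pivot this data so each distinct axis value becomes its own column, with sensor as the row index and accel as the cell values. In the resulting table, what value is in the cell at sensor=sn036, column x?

Wide layout: rows indexed by sensor, columns are the 4 distinct axis values (x, yaw, pitch, z).
Cell (sensor=sn036, axis=x) draws from the long row where sensor=sn036 and axis=x, which has accel=1.2.

1.2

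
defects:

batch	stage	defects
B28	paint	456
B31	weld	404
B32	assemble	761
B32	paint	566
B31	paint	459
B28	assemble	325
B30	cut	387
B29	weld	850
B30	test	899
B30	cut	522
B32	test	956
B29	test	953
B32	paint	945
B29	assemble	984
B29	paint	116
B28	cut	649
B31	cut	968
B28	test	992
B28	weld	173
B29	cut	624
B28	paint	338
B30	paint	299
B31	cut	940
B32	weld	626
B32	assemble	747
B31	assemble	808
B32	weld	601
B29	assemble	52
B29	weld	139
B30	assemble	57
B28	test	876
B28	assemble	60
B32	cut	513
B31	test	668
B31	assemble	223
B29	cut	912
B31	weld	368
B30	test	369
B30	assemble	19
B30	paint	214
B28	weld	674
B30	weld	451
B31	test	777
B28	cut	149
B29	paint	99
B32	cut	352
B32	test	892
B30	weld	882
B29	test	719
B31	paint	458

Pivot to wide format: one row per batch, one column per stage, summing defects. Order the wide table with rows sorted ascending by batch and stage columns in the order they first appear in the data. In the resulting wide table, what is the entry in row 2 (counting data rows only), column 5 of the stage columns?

1672

With rows sorted ascending by batch, row 2 is batch=B29. stage columns in first-appearance order: paint, weld, assemble, cut, test; column 5 is test.
Long rows with batch=B29, stage=test: 953 + 719 = 1672.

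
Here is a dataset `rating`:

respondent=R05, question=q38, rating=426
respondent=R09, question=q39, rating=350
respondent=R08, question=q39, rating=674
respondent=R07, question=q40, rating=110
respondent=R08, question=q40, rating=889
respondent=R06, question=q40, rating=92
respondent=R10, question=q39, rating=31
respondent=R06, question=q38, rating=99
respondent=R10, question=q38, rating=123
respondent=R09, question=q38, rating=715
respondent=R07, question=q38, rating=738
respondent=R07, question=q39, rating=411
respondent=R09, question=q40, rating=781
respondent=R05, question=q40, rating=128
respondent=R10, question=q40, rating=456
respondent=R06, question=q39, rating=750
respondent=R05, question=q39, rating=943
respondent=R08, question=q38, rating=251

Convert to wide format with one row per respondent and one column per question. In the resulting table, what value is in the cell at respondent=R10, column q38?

123

Wide layout: rows indexed by respondent, columns are the 3 distinct question values (q38, q39, q40).
Cell (respondent=R10, question=q38) draws from the long row where respondent=R10 and question=q38, which has rating=123.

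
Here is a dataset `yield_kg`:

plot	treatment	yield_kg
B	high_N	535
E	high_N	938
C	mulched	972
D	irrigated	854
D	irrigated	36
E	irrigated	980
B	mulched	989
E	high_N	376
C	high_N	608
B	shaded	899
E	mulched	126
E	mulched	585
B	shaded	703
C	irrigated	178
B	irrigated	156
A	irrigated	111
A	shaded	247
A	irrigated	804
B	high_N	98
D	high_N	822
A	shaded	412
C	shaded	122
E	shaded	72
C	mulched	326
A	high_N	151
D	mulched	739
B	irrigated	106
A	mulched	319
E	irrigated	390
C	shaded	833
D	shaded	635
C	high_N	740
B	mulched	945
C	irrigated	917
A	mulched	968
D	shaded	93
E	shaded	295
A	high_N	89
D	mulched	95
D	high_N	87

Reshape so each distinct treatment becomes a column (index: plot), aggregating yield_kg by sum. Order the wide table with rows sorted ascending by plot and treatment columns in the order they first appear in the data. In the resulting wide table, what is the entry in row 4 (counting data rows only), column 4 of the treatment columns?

With rows sorted ascending by plot, row 4 is plot=D. treatment columns in first-appearance order: high_N, mulched, irrigated, shaded; column 4 is shaded.
Long rows with plot=D, treatment=shaded: 635 + 93 = 728.

728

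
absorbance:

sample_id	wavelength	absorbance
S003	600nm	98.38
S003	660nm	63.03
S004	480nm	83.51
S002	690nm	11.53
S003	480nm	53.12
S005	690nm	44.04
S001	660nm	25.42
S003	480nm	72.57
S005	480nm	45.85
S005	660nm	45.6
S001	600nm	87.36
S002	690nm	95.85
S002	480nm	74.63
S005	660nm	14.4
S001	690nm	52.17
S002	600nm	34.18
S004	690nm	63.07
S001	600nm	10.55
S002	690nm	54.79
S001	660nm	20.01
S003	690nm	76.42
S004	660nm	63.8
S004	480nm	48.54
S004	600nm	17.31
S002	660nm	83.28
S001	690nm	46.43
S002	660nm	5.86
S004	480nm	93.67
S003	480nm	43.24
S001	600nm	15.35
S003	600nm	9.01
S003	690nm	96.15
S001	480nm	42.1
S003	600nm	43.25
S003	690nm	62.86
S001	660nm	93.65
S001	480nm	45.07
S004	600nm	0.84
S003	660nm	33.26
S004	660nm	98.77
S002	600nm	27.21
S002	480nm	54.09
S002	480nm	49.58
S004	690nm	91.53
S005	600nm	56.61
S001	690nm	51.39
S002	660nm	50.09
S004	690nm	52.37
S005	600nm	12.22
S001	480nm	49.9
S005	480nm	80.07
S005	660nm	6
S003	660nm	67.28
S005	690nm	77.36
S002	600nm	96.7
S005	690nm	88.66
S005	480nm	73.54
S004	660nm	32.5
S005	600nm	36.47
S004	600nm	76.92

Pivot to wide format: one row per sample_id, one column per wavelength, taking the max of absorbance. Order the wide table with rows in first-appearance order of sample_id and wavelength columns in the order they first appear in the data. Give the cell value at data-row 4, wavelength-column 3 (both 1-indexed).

With rows in first-appearance order of sample_id, row 4 is sample_id=S005. wavelength columns in first-appearance order: 600nm, 660nm, 480nm, 690nm; column 3 is 480nm.
Long rows with sample_id=S005, wavelength=480nm: max(45.85, 80.07, 73.54) = 80.07.

80.07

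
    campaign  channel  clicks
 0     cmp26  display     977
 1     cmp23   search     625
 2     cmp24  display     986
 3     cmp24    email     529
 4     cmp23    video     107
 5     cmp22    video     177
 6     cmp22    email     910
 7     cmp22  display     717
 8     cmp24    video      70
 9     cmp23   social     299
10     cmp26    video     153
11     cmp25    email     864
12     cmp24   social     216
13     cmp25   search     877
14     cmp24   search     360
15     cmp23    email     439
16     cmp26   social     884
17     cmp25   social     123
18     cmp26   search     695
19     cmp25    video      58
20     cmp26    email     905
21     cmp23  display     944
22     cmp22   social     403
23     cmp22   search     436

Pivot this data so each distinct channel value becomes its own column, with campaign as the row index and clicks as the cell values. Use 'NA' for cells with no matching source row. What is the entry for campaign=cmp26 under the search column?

The long row with campaign=cmp26, channel=search has clicks=695.

695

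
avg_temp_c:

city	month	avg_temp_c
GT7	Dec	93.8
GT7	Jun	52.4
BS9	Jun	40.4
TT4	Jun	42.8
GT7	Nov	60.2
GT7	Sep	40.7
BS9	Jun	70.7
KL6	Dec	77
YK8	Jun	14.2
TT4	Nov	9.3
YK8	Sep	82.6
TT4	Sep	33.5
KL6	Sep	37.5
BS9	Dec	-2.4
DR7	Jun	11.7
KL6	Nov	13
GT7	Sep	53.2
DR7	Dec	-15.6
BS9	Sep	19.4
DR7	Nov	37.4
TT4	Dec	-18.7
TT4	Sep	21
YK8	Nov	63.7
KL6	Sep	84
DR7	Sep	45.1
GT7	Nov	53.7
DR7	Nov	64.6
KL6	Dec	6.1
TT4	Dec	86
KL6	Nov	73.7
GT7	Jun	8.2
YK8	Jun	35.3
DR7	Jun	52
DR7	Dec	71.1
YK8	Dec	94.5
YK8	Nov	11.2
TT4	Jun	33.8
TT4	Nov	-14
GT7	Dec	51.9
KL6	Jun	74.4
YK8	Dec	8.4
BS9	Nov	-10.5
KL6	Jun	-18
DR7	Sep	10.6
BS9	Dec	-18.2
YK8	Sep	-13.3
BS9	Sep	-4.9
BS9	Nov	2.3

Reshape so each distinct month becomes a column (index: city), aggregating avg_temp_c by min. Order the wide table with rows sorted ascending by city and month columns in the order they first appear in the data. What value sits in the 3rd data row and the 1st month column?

51.9

With rows sorted ascending by city, row 3 is city=GT7. month columns in first-appearance order: Dec, Jun, Nov, Sep; column 1 is Dec.
Long rows with city=GT7, month=Dec: min(93.8, 51.9) = 51.9.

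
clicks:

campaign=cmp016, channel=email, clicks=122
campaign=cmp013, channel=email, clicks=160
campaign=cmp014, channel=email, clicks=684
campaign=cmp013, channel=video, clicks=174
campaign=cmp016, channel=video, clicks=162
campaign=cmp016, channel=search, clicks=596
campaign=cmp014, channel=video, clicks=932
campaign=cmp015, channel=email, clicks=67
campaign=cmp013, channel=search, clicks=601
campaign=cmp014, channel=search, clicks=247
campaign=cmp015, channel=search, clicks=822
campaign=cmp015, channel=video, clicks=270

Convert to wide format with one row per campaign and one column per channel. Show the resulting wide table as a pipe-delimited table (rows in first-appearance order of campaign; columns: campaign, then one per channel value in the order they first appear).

Columns: campaign plus the 3 distinct channel values (email, video, search).
For example, row cmp016 column email takes clicks=122 from the long row (cmp016, email).

| campaign | email | video | search |
| cmp016 | 122 | 162 | 596 |
| cmp013 | 160 | 174 | 601 |
| cmp014 | 684 | 932 | 247 |
| cmp015 | 67 | 270 | 822 |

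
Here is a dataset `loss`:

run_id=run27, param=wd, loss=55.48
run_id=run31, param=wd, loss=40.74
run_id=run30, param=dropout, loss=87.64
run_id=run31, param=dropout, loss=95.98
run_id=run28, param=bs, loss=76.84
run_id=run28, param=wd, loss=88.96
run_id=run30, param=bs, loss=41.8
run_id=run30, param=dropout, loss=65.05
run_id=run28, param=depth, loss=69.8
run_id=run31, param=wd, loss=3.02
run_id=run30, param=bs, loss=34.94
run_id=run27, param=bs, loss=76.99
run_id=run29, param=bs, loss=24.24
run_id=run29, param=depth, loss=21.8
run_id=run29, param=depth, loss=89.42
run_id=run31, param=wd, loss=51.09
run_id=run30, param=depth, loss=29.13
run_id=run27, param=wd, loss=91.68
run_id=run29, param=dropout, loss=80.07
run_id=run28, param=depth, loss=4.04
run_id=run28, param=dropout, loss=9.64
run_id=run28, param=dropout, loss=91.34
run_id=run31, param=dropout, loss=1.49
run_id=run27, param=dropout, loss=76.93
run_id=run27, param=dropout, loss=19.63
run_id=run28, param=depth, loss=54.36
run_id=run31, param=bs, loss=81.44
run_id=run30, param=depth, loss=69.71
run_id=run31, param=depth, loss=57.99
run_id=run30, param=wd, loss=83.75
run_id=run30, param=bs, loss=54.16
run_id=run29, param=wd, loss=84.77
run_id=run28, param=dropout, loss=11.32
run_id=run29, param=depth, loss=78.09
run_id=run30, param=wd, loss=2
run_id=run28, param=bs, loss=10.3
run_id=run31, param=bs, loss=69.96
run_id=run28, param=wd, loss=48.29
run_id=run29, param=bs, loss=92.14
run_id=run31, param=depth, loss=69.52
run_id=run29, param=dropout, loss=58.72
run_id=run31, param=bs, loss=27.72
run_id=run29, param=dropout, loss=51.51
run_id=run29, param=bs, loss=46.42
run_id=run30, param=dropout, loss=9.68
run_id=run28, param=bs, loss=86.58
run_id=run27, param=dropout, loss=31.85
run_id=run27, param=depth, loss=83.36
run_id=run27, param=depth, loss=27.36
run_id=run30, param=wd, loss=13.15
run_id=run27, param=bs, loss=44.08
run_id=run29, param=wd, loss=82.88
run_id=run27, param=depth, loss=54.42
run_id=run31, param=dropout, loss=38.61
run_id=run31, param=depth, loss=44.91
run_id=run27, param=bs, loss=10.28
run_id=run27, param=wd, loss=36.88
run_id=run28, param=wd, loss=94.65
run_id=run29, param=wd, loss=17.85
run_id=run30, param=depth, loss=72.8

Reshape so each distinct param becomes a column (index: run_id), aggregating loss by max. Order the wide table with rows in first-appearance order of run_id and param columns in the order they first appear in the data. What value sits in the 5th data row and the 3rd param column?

92.14

With rows in first-appearance order of run_id, row 5 is run_id=run29. param columns in first-appearance order: wd, dropout, bs, depth; column 3 is bs.
Long rows with run_id=run29, param=bs: max(24.24, 92.14, 46.42) = 92.14.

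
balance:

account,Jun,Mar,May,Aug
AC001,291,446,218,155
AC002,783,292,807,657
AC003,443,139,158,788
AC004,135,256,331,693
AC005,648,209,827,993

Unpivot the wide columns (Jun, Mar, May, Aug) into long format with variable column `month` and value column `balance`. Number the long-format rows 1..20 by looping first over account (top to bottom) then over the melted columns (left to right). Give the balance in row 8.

20 rows total (5 × 4). Row 8: index ⌊(8-1)/4⌋ = 1 into account → AC002; (8-1) mod 4 = 3 into the melted columns → Aug.
So row 8 is (AC002, Aug, 657); balance = 657.

657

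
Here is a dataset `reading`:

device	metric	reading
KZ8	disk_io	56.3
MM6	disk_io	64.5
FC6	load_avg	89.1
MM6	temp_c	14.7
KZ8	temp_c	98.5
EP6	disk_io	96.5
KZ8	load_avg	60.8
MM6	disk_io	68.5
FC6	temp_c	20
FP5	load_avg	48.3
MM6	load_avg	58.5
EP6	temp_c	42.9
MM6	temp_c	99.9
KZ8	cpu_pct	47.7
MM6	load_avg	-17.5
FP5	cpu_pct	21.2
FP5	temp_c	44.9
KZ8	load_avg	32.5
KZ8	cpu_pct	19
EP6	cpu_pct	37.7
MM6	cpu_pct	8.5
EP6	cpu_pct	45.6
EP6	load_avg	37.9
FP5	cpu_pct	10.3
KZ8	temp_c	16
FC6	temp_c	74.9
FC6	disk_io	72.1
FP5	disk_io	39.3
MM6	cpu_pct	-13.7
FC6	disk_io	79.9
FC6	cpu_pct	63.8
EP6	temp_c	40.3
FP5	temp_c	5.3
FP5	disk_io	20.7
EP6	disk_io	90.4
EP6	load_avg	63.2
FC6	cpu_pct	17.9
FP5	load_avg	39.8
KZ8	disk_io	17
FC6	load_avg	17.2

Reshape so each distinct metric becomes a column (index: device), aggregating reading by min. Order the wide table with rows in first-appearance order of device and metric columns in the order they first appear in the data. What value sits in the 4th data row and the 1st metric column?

With rows in first-appearance order of device, row 4 is device=EP6. metric columns in first-appearance order: disk_io, load_avg, temp_c, cpu_pct; column 1 is disk_io.
Long rows with device=EP6, metric=disk_io: min(96.5, 90.4) = 90.4.

90.4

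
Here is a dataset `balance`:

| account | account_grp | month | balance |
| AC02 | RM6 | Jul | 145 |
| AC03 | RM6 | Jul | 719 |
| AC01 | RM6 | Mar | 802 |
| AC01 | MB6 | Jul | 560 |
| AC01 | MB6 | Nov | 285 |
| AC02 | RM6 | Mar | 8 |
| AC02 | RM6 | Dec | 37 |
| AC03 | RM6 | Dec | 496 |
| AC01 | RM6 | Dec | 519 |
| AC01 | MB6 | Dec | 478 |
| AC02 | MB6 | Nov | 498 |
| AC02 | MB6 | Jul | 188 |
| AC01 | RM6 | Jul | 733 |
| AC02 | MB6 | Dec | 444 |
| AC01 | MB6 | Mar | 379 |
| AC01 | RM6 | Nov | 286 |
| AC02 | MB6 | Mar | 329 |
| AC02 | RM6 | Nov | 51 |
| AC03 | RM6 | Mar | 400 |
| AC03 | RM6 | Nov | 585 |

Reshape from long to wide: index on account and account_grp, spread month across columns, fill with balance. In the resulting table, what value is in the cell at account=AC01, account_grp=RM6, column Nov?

286

Wide layout: rows indexed by account and account_grp, columns are the 4 distinct month values (Jul, Mar, Nov, Dec).
Cell (account=AC01, account_grp=RM6, month=Nov) draws from the long row where account=AC01, account_grp=RM6 and month=Nov, which has balance=286.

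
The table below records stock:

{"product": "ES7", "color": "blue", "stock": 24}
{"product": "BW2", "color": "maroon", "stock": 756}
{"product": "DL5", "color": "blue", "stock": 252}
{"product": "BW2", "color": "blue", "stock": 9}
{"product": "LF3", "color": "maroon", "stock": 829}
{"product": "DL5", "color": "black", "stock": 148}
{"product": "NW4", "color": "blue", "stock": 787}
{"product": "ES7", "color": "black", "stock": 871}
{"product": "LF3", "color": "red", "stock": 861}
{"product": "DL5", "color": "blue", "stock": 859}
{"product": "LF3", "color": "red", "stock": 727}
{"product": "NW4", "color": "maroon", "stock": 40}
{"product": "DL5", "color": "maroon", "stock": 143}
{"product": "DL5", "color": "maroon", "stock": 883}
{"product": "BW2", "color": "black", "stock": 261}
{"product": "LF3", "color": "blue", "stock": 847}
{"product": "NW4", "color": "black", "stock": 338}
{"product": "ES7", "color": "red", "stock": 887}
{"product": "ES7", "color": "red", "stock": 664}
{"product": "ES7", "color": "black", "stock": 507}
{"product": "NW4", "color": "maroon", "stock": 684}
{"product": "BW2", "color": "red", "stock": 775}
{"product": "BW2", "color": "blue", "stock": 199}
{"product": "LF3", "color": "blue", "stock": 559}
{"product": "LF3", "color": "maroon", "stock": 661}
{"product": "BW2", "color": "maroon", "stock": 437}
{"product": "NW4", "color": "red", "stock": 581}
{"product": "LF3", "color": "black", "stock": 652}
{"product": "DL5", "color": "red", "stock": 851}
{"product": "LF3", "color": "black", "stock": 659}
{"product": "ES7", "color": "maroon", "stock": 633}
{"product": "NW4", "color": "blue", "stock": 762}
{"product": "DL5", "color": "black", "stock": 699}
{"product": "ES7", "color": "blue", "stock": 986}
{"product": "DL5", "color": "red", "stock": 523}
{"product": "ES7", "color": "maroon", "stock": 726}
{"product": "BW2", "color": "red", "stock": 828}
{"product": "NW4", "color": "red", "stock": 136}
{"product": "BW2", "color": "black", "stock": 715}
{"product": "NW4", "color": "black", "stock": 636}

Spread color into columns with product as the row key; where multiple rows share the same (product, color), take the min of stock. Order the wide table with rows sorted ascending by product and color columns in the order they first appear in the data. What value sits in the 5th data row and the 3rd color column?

With rows sorted ascending by product, row 5 is product=NW4. color columns in first-appearance order: blue, maroon, black, red; column 3 is black.
Long rows with product=NW4, color=black: min(338, 636) = 338.

338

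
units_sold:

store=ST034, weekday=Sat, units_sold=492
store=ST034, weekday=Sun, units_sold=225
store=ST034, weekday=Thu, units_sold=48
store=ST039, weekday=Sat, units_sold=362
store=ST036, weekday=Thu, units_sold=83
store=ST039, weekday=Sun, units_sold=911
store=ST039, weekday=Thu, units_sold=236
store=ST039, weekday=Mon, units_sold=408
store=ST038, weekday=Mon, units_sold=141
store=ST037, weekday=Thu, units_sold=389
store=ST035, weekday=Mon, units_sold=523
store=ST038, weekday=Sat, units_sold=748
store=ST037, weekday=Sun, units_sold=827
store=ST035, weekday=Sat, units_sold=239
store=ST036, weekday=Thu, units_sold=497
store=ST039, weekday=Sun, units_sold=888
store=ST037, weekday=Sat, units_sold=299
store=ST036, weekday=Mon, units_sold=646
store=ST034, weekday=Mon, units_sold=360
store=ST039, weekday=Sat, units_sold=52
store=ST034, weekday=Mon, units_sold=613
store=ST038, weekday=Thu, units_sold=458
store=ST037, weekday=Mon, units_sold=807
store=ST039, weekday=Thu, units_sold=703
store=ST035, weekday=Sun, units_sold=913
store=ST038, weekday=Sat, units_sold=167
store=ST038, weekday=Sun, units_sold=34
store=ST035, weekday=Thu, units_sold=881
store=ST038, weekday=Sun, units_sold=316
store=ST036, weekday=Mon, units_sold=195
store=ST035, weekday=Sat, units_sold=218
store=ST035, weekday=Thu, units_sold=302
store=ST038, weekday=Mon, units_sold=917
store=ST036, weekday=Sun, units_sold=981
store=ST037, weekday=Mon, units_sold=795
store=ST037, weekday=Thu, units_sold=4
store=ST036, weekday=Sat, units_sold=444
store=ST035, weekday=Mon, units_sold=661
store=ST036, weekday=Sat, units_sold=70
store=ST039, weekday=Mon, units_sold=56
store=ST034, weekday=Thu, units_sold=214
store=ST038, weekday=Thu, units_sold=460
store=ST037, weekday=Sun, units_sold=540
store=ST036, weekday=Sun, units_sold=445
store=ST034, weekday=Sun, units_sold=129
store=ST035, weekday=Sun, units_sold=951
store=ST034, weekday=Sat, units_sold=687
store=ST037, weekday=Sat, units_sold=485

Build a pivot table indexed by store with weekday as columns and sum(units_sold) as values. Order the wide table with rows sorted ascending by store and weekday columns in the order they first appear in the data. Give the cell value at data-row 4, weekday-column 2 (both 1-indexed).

With rows sorted ascending by store, row 4 is store=ST037. weekday columns in first-appearance order: Sat, Sun, Thu, Mon; column 2 is Sun.
Long rows with store=ST037, weekday=Sun: 827 + 540 = 1367.

1367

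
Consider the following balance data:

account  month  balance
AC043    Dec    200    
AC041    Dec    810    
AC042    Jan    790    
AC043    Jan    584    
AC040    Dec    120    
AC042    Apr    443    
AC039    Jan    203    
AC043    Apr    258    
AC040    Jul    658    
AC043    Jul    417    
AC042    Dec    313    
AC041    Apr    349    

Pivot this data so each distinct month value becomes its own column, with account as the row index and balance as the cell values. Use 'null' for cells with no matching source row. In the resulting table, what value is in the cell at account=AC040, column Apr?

null

No long-format row has account=AC040 and month=Apr, so the cell is null.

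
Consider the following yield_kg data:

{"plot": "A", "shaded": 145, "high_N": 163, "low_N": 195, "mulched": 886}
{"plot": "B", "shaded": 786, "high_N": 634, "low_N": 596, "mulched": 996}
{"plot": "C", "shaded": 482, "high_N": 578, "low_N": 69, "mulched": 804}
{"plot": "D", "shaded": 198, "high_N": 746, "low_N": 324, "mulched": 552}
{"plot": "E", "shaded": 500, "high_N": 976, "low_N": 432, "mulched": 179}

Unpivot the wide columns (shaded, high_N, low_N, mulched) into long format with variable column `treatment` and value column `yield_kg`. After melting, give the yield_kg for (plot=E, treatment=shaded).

500

Unpivoting turns each (plot, wide-column) pair into one long row.
The wide cell at row E, column shaded holds 500, so the long row (E, shaded) has yield_kg=500.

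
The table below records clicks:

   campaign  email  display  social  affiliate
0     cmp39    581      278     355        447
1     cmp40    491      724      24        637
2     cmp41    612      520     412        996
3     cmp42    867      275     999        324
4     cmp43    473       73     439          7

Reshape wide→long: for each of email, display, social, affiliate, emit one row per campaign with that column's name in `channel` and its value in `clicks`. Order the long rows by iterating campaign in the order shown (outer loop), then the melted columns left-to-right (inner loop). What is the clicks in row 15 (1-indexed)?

20 rows total (5 × 4). Row 15: index ⌊(15-1)/4⌋ = 3 into campaign → cmp42; (15-1) mod 4 = 2 into the melted columns → social.
So row 15 is (cmp42, social, 999); clicks = 999.

999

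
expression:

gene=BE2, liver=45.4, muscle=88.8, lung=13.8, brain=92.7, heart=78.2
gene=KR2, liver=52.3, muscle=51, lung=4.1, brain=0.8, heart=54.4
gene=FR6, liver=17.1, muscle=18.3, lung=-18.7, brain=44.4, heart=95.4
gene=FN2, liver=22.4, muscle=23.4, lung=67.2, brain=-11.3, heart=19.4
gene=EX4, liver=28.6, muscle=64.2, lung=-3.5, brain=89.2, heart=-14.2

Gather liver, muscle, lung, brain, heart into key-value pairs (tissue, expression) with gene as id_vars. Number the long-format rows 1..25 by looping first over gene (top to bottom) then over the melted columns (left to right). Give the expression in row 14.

44.4

25 rows total (5 × 5). Row 14: index ⌊(14-1)/5⌋ = 2 into gene → FR6; (14-1) mod 5 = 3 into the melted columns → brain.
So row 14 is (FR6, brain, 44.4); expression = 44.4.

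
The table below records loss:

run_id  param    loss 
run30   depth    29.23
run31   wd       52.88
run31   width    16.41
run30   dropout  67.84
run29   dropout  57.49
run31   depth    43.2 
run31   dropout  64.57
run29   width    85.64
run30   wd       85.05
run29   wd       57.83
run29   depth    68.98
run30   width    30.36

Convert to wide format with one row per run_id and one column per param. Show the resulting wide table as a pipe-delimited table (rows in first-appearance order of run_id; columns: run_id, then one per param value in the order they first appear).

| run_id | depth | wd | width | dropout |
| run30 | 29.23 | 85.05 | 30.36 | 67.84 |
| run31 | 43.2 | 52.88 | 16.41 | 64.57 |
| run29 | 68.98 | 57.83 | 85.64 | 57.49 |

Columns: run_id plus the 4 distinct param values (depth, wd, width, dropout).
For example, row run30 column depth takes loss=29.23 from the long row (run30, depth).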